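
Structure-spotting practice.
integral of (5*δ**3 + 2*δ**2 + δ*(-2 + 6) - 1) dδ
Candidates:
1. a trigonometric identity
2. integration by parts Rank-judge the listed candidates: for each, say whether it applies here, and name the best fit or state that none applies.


Method: no special technique — nothing composite, nothing rational, nothing trigonometric — each constant-multiple power of δ integrates by the power rule alone.
- a trigonometric identity — there is no trigonometric structure at all — the integrand carries no sine or cosine to rewrite.
- integration by parts: splitting off a factor buys nothing — the integrand integrates directly without parts.


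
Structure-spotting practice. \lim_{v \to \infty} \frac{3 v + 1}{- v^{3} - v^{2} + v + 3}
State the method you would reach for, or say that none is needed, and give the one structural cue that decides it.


Best approach: dominant-term comparison — growth-rate triage: the leading powers of v decide the limit, everything else is noise. As a single quotient, the ∞/∞ shape would yield to repeated differentiation as well — the growth comparison gets there in one look.


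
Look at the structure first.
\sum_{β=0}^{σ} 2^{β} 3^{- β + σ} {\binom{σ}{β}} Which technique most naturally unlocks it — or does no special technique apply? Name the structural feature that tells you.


Diagnosis: the binomial theorem — binomial coefficients against complementary powers of 2 and 3: recognize the binomial expansion and resum.


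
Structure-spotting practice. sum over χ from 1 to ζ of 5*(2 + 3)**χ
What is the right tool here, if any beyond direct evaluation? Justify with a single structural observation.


Diagnosis: the geometric series formula — term-over-term division gives 5 every time — index-free ratio, geometric sum formula applies.


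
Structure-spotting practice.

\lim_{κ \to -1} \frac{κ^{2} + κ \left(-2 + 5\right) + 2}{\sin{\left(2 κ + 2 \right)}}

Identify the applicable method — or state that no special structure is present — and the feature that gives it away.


Best approach: l'Hôpital's rule (0/0) — the 0/0 form at -1 is the signature situation for l'Hôpital's rule. Known elementary limits would finish this too — the rule just bypasses the case analysis.


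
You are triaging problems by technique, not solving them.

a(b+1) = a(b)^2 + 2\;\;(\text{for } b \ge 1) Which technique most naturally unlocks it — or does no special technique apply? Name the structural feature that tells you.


Method: no special technique — the unknown sequence enters the update nonlinearly, so no linear method fits the recurrence as written — direct iteration remains.


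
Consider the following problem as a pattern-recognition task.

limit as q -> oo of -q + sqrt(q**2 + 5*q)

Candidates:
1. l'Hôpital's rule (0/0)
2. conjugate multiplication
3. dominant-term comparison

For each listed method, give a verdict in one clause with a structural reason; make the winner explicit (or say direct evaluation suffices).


Verdict: conjugate multiplication — turning the difference into a conjugate-rationalized ratio makes the limit readable.
- l'Hôpital's rule (0/0): the expression is a difference driving to ∞ − ∞, not a 0/0 quotient — there is no ratio for the rule to differentiate.
- conjugate multiplication: yes — fits the structure here.
- dominant-term comparison: this limit is not decided by comparing polynomial growth at infinity.


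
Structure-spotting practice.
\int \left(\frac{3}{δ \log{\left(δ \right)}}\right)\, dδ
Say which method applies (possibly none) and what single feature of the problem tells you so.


Technique: u-substitution — collected, the integrand has one factor that is, up to a constant, the derivative of an inner expression the rest depends on — substitute for that inner expression.


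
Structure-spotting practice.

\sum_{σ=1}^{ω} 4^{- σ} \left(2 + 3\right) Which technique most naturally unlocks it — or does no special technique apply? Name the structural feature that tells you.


Best approach: the geometric series formula — consecutive terms stand in a fixed index-free ratio — the geometric sum formula closes it.


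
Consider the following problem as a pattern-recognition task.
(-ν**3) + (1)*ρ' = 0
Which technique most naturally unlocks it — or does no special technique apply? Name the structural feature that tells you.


Technique: no special technique — solved for the derivative, ρ never appears on the right — this is a direct integration in ν, not a differential-equations problem at heart.


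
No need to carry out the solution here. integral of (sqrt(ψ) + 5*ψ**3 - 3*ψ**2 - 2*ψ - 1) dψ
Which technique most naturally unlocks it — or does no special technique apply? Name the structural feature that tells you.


Technique: no special technique — nothing composite, nothing rational, nothing trigonometric — each constant-multiple power of ψ integrates by the power rule alone.


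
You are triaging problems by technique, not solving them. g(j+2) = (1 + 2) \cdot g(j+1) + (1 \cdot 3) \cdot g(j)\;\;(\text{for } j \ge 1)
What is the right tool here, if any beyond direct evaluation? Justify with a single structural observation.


Diagnosis: the characteristic-root method — because shifting j leaves the equation's coefficients unchanged, exponential trials reduce it to algebra.


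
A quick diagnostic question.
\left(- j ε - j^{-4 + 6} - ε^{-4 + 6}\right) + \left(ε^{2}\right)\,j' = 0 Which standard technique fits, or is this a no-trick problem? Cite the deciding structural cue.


Technique: the homogeneous substitution — solved for the derivative, the right side is unchanged under scaling ε and j together — it depends only on the ratio j/ε, so substitute a single ratio variable.


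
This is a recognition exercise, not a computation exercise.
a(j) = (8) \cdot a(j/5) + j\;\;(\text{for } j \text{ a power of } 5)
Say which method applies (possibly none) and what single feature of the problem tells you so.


Technique: the master substitution — the argument contracts 5-fold per step: reindex j exponentially and solve the linear recurrence in the new index.


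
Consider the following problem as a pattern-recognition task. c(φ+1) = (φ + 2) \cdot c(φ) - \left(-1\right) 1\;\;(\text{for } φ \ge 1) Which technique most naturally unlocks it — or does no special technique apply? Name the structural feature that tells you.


Technique: a summation factor — first-order linear but the coefficient φ + 2 moves with the index — divide by the cumulative product and telescope.


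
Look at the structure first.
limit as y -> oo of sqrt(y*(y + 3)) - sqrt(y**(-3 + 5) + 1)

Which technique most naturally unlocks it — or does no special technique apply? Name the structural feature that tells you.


Technique: conjugate multiplication — the difference sqrt(y*(y + 3)) - sqrt(y**(-3 + 5) + 1) is an ∞ − ∞ stalemate; its conjugate partner breaks the tie.


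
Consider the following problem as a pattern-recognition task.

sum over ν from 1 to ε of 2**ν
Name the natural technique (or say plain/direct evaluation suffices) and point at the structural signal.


Verdict: the geometric series formula — consecutive terms stand in a fixed index-free ratio — the geometric sum formula closes it.


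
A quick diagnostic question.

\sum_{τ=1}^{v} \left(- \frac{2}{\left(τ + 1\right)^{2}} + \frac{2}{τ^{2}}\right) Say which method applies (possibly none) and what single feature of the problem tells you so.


Best approach: telescoping — the generic term is a one-step difference of \frac{2}{τ^{2}}, so partial sums shortcut to endpoint evaluation.


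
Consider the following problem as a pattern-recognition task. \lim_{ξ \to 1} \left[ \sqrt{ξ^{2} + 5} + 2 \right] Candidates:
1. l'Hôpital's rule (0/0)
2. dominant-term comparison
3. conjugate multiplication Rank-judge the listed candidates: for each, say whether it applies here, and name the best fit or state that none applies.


Best approach: no special technique — the expression is continuous at the evaluation point — substitute directly; no indeterminate form appears.
- l'Hôpital's rule (0/0) — substituting the point produces a determinate value, not a 0 over 0 clash.
- dominant-term comparison: no dominant power emerges to decide the limit by degree comparison.
- conjugate multiplication — there is no infinity-minus-infinity radical difference to rationalize.


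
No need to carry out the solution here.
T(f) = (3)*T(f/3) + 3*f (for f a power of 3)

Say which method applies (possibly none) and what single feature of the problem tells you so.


Best approach: the master substitution — a divide-and-conquer shape: argument f/3, so change variables with f = 3^m and solve the linear version.


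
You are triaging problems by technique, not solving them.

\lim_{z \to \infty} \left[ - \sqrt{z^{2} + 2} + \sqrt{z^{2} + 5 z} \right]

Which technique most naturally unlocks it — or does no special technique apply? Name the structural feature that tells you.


Diagnosis: conjugate multiplication — an infinity-minus-infinity difference with a surviving radical — multiply by the conjugate to cancel the divergence.


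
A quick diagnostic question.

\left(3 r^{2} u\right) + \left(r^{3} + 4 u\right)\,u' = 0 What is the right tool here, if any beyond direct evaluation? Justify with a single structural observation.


Technique: the exact-equation method — checking ∂/∂u of 3 r^{2} u against ∂/∂r of r^{3} + 4 u: they match — the equation is exact as it stands.


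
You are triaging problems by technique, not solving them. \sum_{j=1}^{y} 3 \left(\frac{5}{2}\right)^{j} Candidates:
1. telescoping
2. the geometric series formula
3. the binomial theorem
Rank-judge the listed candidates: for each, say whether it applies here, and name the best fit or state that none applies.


Technique: the geometric series formula — each term is \frac{5}{2} times the previous one, so the geometric-series formula applies directly.
- telescoping: the summand is not presented as a shifted difference — a telescoping rewrite may exist, but the displayed structure does not offer one.
- the geometric series formula — applicable, and directly so.
- the binomial theorem — no binomial coefficients pair with matched powers.


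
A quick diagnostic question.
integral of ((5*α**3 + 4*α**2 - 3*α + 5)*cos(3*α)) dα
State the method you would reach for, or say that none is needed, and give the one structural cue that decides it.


Method: integration by parts — the integrand splits as 5*α**3 + 4*α**2 - 3*α + 5 times cos(3*α) — repeatedly differentiating the polynomial part kills it, which is the parts ladder.


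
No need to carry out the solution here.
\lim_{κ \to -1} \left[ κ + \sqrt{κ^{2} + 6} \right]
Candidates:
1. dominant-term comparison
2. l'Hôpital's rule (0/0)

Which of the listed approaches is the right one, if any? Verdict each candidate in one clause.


Method: no special technique — no vanishing denominator and no indeterminate clash at the point — evaluation is immediate.
- dominant-term comparison — this limit is not decided by comparing leading-term growth at infinity.
- l'Hôpital's rule (0/0): substituting the point produces a determinate value, not a 0 over 0 clash.


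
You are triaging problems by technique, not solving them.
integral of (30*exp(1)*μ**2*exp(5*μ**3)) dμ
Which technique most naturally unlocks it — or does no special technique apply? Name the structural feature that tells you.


Best approach: u-substitution — collected, the integrand has one factor that is, up to a constant, the derivative of an inner expression the rest depends on — substitute for that inner expression.


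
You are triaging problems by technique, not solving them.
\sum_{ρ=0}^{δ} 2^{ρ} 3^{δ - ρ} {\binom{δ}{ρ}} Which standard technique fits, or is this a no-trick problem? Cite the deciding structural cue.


Best approach: the binomial theorem — binomial coefficients against complementary powers of 2 and 3: recognize the binomial expansion and resum.


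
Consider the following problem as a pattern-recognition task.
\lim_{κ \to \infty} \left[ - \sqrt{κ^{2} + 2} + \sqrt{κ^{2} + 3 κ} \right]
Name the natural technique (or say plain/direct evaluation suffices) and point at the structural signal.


Verdict: conjugate multiplication — this difference gives up after one conjugate multiplication — the radical structure cancels against its conjugate.


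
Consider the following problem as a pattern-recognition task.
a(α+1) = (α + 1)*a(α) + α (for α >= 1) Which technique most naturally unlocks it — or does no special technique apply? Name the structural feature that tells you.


Verdict: a summation factor — with the index-dependent coefficient α + 1, dividing by the cumulative product turns the left side into a pure difference.


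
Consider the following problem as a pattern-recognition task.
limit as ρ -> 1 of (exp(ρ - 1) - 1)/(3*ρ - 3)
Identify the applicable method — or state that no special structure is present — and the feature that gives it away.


Diagnosis: l'Hôpital's rule (0/0) — plug in 1: top and bottom both hit zero, so differentiate each and retry. One could equally expand both pieces locally and compare leading terms; the rule does that in one stroke.


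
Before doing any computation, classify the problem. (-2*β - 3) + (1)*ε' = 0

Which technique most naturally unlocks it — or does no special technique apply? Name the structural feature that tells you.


Diagnosis: no special technique — with ε absent the equation is not coupled at all: direct integration in β.


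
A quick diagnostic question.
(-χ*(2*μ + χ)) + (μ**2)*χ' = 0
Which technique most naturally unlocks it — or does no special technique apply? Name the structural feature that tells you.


Technique: the homogeneous substitution — the slope is degree-zero homogeneous: the ratio substitution v = χ/μ collapses it. Rearranged, this also fits the Bernoulli template directly; the homogeneous substitution reads the structure without the rearrangement.


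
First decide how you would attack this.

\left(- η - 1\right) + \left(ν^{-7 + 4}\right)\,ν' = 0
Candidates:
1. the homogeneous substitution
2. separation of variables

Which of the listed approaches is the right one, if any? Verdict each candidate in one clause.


Verdict: separation of variables — one side of the product carries the independent variable, the other the unknown — the textbook separation shape.
- the homogeneous substitution — the slope changes under joint rescaling, failing the degree-zero test.
- separation of variables: applicable, and directly so.


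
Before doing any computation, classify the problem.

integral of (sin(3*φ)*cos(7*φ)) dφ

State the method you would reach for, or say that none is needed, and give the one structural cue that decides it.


Technique: a trigonometric identity — apply product-to-sum to sin(3*φ)*cos(7*φ): two clean single-angle terms replace one awkward product.


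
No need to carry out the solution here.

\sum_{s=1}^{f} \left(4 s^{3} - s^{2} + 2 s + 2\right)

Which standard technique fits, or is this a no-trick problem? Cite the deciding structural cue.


Verdict: no special technique — nothing telescopes and nothing is geometric; polynomial terms in s sum term by term.


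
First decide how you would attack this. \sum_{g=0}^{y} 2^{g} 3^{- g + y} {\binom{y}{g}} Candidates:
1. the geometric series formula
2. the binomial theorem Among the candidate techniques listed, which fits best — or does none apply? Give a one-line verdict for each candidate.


Diagnosis: the binomial theorem — the binomial coefficients weight matched powers of 2 and 3, which is exactly the expansion of a binomial power.
- the geometric series formula — no single multiplier carries one term to the next throughout the sum.
- the binomial theorem: yes, a natural case for it.


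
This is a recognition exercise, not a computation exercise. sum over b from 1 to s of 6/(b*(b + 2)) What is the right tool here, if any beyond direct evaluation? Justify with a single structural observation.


Best approach: telescoping — the denominator's roots in 6/(b*(b + 2)) sit an integer apart: decomposition produces a self-cancelling chain.


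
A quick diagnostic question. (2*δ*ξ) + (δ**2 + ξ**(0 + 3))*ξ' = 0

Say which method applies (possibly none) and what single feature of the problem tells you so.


Technique: the exact-equation method — equality of cross partials is the green light — assemble the potential function term by term.


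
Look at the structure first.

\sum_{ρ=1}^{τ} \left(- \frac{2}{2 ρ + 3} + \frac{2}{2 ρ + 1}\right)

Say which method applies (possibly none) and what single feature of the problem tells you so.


Method: telescoping — consecutive terms evaluate one function at adjacent indices (\frac{2}{2 ρ + 1} is its current value): one term's tail is the next term's head, so the chain collapses.


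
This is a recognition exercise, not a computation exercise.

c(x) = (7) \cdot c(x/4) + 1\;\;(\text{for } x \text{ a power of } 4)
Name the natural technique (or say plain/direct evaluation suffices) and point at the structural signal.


Diagnosis: the master substitution — treat m = log base 4 of x as the new clock: one recursion step advances m by one while x scales by 4.


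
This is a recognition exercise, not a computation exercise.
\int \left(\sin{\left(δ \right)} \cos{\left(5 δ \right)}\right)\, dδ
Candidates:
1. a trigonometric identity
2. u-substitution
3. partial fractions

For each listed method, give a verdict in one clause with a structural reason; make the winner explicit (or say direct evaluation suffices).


Diagnosis: a trigonometric identity — \sin{\left(δ \right)} \cos{\left(5 δ \right)} mixes two frequencies; the product-to-sum identity splits it into single-frequency sinusoids.
- a trigonometric identity: a fit — the right tool for this form.
- u-substitution: no subexpression of the integrand serves as a whole-integral substitution inner — individual terms may offer their own, but none carries its derivative as a factor of the full integrand; a working change of variable would have to be constructed from outside the expression.
- partial fractions — the expression is not a ratio of polynomials that decomposes further.


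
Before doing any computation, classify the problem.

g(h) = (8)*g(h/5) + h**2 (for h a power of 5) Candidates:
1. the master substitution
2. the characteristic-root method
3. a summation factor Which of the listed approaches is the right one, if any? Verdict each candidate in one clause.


Best approach: the master substitution — the call at h/5 makes this multiplicative recursion; the master-style substitution converts it to additive.
- the master substitution — yes — fits the structure here.
- the characteristic-root method — the recursion divides its index rather than shifting it — outside the constant-shift family the root method covers.
- a summation factor — a divided-index call is outside the fixed-shift first-order family a summation factor normalizes.


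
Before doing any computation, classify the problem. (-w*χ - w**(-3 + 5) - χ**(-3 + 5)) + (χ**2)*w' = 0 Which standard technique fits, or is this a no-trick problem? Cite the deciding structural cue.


Method: the homogeneous substitution — scaling χ and w together leaves the slope fixed — it depends only on w/χ, so substitute the ratio.


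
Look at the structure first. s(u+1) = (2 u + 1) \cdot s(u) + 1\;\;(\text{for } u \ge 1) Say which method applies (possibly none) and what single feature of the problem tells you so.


Technique: a summation factor — one step of memory with a weight 2 u + 1 that changes as the index grows — the summation-factor construction is built for this.


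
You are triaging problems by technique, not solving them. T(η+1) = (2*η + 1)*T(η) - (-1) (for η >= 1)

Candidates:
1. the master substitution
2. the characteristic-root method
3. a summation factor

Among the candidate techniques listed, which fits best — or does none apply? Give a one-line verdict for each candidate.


Diagnosis: a summation factor — because the multiplier 2*η + 1 is index-dependent, divide through by its running product and sum the resulting differences.
- the master substitution — there is no divide-the-index recursive argument.
- the characteristic-root method: the coefficients vary with the index, breaking the constant-coefficient structure the method needs.
- a summation factor: yes — fits the structure here.


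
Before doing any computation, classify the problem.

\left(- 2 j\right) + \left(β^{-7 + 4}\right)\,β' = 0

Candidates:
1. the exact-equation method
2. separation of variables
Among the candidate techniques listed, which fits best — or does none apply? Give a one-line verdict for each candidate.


Diagnosis: separation of variables — all dependence on the two variables factors apart, the defining separable shape.
- the exact-equation method — any potential here is of the trivial single-variable kind; the exact method earns its name only with genuine cross terms.
- separation of variables: applicable, and directly so.


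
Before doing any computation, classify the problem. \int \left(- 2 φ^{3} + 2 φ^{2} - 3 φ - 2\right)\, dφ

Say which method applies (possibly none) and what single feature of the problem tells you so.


Verdict: no special technique — scan for structure and find none: constant multiples of powers of φ, integrate directly.


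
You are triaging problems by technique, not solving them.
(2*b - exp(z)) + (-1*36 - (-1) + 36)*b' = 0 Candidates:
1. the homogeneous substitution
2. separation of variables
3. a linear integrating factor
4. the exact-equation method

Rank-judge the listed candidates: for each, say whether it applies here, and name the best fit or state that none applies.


Diagnosis: a linear integrating factor — first power of b, nonzero forcing: the integrating-factor recipe applies verbatim with p = 2.
- the homogeneous substitution: the ratio of the variables does not determine the slope.
- separation of variables — no division isolates the independent variable from the unknown.
- a linear integrating factor — yes, a natural case for it.
- the exact-equation method: exactness fails on the nose — the mixed partials do not match.


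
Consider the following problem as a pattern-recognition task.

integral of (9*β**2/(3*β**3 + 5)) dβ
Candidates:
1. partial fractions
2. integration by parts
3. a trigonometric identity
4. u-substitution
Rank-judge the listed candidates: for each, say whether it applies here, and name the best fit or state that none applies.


Best approach: u-substitution — gathered as a product, the integrand carries the factor 9*β**2 — up to a constant, the derivative of the inner expression 3*β**3 + 5 — so u = 3*β**3 + 5 collapses the integral.
- partial fractions: proper and rational, yes, but the denominator has no factorization over the rationals to exploit.
- integration by parts — there is no nonconstant-polynomial-times-kernel split with an exp, sine, cosine (degree-1 argument), or logarithm partner.
- a trigonometric identity: no sine or cosine appears, so there is nothing for a trigonometric identity to act on.
- u-substitution — applies; the problem has the shape this method handles.


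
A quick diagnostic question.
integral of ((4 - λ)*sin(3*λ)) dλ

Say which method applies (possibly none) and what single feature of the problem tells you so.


Technique: integration by parts — a polynomial factor 4 - λ multiplies sin(3*λ); differentiating 4 - λ lowers its degree while sin(3*λ) integrates cleanly, so parts wins.


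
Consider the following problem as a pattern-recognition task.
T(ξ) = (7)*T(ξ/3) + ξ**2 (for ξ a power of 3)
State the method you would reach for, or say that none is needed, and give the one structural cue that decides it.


Technique: the master substitution — the argument shrinks by the factor 3, so measure the index on a logarithmic scale and the recursion becomes a shift.


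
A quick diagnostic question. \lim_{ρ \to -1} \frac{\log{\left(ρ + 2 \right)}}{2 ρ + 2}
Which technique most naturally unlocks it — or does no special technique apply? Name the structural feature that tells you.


Technique: l'Hôpital's rule (0/0) — substituting -1 gives 0 over 0; differentiate top and bottom once and re-evaluate. A local series expansion at the point resolves it as well; the rule is the packaged version of that step.


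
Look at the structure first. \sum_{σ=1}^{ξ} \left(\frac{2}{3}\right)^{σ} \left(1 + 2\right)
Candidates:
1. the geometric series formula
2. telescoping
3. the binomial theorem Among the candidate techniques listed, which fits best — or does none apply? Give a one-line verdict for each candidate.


Method: the geometric series formula — each summand is the previous one scaled by \frac{2}{3}; that constant multiplier is itself the geometric structure.
- the geometric series formula: applies; the problem has the shape this method handles.
- telescoping: writing out consecutive terms as given produces no pairwise cancellation.
- the binomial theorem — there is no sum-raised-to-a-power identity hiding in these terms.


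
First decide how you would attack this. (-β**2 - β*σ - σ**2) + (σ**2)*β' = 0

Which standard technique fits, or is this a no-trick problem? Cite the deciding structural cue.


Best approach: the homogeneous substitution — solved for the derivative, the right side is unchanged under scaling σ and β together — it depends only on the ratio β/σ, so substitute a single ratio variable.


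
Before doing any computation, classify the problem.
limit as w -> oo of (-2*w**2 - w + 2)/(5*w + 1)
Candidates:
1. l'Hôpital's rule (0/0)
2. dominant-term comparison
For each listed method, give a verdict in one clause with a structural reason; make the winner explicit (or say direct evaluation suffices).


Technique: dominant-term comparison — divide through by the highest power of w; every lower-order term dies and the dominant terms decide the limit.
- l'Hôpital's rule (0/0): no 0/0 form appears: written as one quotient, top and bottom both grow without bound, and the ratio is decided by their leading terms.
- dominant-term comparison — a fit — the right tool for this form.


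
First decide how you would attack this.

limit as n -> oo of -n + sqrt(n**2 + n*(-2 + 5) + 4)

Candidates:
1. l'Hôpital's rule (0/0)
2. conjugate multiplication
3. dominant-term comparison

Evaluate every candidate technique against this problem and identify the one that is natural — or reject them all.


Best approach: conjugate multiplication — infinity minus infinity with a radical in play — multiply by the conjugate so the divergences of sqrt(n**2 + n*(-2 + 5) + 4) and n annihilate.
- l'Hôpital's rule (0/0): no quotient structure at all: the clash is ∞ minus ∞, which rationalizing converts into a tractable ratio.
- conjugate multiplication: yes, a natural case for it.
- dominant-term comparison: this limit is not decided by comparing leading-term growth at infinity.


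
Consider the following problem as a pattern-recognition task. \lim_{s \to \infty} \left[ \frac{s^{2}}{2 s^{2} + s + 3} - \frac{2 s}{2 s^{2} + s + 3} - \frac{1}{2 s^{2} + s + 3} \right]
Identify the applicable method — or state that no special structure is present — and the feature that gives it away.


Best approach: dominant-term comparison — divide through by the highest power of s; every lower-order term dies and the dominant terms decide the limit. l'Hôpital's at-infinity variant applies to the expression viewed as a single quotient; the leading-term comparison is the direct route.


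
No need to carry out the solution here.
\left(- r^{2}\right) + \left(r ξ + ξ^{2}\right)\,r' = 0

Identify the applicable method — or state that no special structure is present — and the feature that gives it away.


Technique: the homogeneous substitution — the slope's numerator and denominator share total degree; set v = r/ξ and the equation drops to separable form. Suitably rearranged — at times with the variables' roles exchanged — this doubles as a Bernoulli equation; the homogeneous reading needs no such setup.


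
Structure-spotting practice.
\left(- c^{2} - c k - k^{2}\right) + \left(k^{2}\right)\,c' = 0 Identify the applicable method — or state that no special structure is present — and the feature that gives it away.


Verdict: the homogeneous substitution — the slope's numerator and denominator share total degree; set v = c/k and the equation drops to separable form.


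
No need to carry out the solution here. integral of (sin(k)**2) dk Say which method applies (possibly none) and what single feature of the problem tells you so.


Best approach: a trigonometric identity — the even trigonometric power sin(k)**2 reduces by a double-angle identity before any integration is attempted.


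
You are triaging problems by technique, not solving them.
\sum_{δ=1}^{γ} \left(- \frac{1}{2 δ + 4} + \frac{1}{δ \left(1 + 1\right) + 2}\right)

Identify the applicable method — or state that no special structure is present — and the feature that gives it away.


Method: telescoping — write out three consecutive terms and watch the interior cancel: the advanced copy one term subtracts reappears as the very next term's leading piece, pair after pair.


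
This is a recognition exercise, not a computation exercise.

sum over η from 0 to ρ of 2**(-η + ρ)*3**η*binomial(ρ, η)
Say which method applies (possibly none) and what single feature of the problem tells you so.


Diagnosis: the binomial theorem — the summand is term η of a binomial expansion in 3 and 2; the whole sum is a single power.


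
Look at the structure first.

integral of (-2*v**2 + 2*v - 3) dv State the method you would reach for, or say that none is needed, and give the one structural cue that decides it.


Technique: no special technique — scan for structure and find none: constant multiples of powers of v, integrate directly.


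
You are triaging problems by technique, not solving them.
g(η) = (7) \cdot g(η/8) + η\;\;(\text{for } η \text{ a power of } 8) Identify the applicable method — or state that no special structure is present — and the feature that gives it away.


Technique: the master substitution — treat m = log base 8 of η as the new clock: one recursion step advances m by one while η scales by 8.


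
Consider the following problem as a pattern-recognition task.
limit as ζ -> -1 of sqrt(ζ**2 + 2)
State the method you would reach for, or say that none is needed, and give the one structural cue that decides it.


Technique: no special technique — no vanishing denominator and no indeterminate clash at the point — evaluation is immediate.


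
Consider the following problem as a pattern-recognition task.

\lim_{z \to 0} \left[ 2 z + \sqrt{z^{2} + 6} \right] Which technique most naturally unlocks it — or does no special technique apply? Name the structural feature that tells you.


Method: no special technique — no vanishing denominator and no indeterminate clash at the point — evaluation is immediate.


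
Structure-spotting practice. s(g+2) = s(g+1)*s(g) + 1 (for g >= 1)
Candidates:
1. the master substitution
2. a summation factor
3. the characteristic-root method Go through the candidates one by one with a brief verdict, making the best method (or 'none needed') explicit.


Method: no special technique — the map from one term to the next is curved, not linear, so linear closed-form machinery does not attach.
- the master substitution — with no divided-index recursive call, reindexing by powers of a base buys nothing.
- a summation factor — no summation factor applies — the rule is not linear in the sequence values.
- the characteristic-root method — the recursion is nonlinear in the sequence values, so no linear-modes ansatz applies.


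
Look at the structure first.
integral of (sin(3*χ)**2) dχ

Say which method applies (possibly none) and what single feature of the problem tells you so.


Diagnosis: a trigonometric identity — sin(3*χ)**2 is an even power — the power-reduction identity rewrites it into first-degree cosines.


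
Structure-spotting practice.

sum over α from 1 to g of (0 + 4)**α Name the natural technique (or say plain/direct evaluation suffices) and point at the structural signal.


Method: the geometric series formula — each term is 4 times the previous one, so the geometric-series formula applies directly.


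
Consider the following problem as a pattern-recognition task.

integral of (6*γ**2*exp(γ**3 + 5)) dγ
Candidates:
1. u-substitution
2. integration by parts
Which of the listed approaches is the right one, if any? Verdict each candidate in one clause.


Best approach: u-substitution — differentiating the inner expression γ**3 + 5 produces the factor 6*γ**2 up to a constant multiple, so substituting u = γ**3 + 5 reduces everything to a one-variable integral in u.
- u-substitution: applies; the problem has the shape this method handles.
- integration by parts — the non-polynomial partner is not one of the parts kernels — exp, sine, or cosine with a degree-1 argument, or a logarithm.


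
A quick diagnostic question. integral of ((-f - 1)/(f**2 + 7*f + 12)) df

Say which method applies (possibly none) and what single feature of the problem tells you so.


Diagnosis: partial fractions — a proper rational integrand whose denominator splits into simpler factors — decompose into partial fractions first.


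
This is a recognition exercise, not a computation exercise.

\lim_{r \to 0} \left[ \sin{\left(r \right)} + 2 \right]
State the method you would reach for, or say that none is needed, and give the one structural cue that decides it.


Verdict: no special technique — no denominator vanishes and nothing blows up at 0: direct substitution is the whole computation.


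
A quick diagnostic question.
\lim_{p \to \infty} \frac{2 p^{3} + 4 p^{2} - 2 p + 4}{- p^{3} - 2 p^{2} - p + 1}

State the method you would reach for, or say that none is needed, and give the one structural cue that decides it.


Technique: dominant-term comparison — at large p only the top-degree terms survive; compare the leading terms and the limit falls out. Differentiating the expression as a single quotient would eventually settle it as well; matching dominant growth settles it immediately.


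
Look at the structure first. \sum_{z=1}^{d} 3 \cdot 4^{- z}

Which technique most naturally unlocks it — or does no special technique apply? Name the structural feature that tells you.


Verdict: the geometric series formula — consecutive terms stand in a fixed index-free ratio — the geometric sum formula closes it.


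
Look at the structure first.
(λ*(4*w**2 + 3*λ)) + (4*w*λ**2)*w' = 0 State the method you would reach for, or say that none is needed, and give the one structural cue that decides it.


Technique: the exact-equation method — equality of cross partials is the green light — assemble the potential function term by term.


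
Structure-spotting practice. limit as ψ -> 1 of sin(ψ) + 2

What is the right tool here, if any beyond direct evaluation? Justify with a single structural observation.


Best approach: no special technique — no vanishing denominator and no indeterminate clash at the point — evaluation is immediate.


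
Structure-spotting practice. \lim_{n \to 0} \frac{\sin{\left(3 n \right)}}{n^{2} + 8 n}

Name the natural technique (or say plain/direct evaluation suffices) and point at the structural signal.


Technique: l'Hôpital's rule (0/0) — plug in 0: top and bottom both hit zero, so differentiate each and retry. A first-order expansion at the point is an equally standard path; the rule packages it.


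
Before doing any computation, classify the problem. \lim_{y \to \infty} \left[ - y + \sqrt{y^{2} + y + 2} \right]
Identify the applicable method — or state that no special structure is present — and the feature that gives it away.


Method: conjugate multiplication — both pieces blow up but their difference is finite; the conjugate trick rationalizes \sqrt{y^{2} + y + 2} - y.


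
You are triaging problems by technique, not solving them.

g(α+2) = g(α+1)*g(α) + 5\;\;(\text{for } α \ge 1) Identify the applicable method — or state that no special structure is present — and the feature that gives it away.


Technique: no special technique — the recurrence is nonlinear in the sequence terms; no linear-recurrence method fits it as written — one iterates or studies it directly.


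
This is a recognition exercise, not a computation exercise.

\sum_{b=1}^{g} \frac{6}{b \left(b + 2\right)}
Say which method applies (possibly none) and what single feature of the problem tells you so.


Method: telescoping — \frac{6}{b \left(b + 2\right)} decomposes into shift-paired simple fractions; the series telescopes to finitely many boundary pieces.


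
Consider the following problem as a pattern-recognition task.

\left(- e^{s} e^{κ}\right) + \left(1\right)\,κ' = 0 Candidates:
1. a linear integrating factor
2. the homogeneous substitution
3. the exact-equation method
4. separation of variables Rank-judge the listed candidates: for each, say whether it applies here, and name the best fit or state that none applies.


Diagnosis: separation of variables — solved for the derivative, the right side splits multiplicatively into a function of each variable alone — divide and integrate each side.
- a linear integrating factor: the unknown enters nonlinearly (through a power, a denominator, or a transcendental function), which the linear integrating-factor recipe cannot absorb as-is — any repair would come from a preliminary substitution, not the factor.
- the homogeneous substitution: rescaling both variables together changes the slope, so no ratio substitution collapses it.
- the exact-equation method: the mixed partial derivatives differ, so the left side is not a total differential.
- separation of variables — applicable, and directly so.


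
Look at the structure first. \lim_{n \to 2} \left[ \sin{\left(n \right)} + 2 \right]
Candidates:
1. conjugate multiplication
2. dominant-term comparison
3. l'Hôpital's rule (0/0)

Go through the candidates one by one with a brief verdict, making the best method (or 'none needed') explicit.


Method: no special technique — no vanishing denominator and no indeterminate clash at the point — evaluation is immediate.
- conjugate multiplication: no difference of divergent radicals appears, so rationalizing has nothing to cancel.
- dominant-term comparison — this is not a rational comparison of growth rates at infinity.
- l'Hôpital's rule (0/0): substituting the point produces a determinate value, not a 0 over 0 clash.


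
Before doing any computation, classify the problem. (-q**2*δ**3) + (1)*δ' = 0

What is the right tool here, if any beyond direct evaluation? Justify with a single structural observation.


Technique: separation of variables — separating collects all δ-dependence with the derivative and leaves all q-dependence opposite: variables separate.


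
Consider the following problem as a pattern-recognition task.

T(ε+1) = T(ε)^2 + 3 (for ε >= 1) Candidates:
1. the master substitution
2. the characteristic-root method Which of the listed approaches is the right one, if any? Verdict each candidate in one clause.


Technique: no special technique — a nonlinear dependence on earlier terms breaks linearity, and with it every superposition-based closed form.
- the master substitution — this is shift-type recursion, outside the divide-and-conquer template.
- the characteristic-root method — the recursion is nonlinear in the sequence values, so no linear-modes ansatz applies.
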